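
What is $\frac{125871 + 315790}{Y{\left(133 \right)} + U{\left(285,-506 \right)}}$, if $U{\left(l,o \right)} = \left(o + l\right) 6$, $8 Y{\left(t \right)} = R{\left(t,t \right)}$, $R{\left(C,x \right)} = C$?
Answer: $- \frac{3533288}{10475} \approx -337.31$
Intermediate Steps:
$Y{\left(t \right)} = \frac{t}{8}$
$U{\left(l,o \right)} = 6 l + 6 o$ ($U{\left(l,o \right)} = \left(l + o\right) 6 = 6 l + 6 o$)
$\frac{125871 + 315790}{Y{\left(133 \right)} + U{\left(285,-506 \right)}} = \frac{125871 + 315790}{\frac{1}{8} \cdot 133 + \left(6 \cdot 285 + 6 \left(-506\right)\right)} = \frac{441661}{\frac{133}{8} + \left(1710 - 3036\right)} = \frac{441661}{\frac{133}{8} - 1326} = \frac{441661}{- \frac{10475}{8}} = 441661 \left(- \frac{8}{10475}\right) = - \frac{3533288}{10475}$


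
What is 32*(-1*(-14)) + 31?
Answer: 479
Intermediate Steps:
32*(-1*(-14)) + 31 = 32*14 + 31 = 448 + 31 = 479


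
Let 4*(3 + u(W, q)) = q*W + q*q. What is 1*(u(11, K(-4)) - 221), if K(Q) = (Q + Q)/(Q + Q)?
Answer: -221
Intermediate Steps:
K(Q) = 1 (K(Q) = (2*Q)/((2*Q)) = (2*Q)*(1/(2*Q)) = 1)
u(W, q) = -3 + q²/4 + W*q/4 (u(W, q) = -3 + (q*W + q*q)/4 = -3 + (W*q + q²)/4 = -3 + (q² + W*q)/4 = -3 + (q²/4 + W*q/4) = -3 + q²/4 + W*q/4)
1*(u(11, K(-4)) - 221) = 1*((-3 + (¼)*1² + (¼)*11*1) - 221) = 1*((-3 + (¼)*1 + 11/4) - 221) = 1*((-3 + ¼ + 11/4) - 221) = 1*(0 - 221) = 1*(-221) = -221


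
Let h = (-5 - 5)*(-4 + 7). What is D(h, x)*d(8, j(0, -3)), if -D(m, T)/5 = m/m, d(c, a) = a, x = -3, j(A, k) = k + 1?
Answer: 10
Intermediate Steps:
j(A, k) = 1 + k
h = -30 (h = -10*3 = -30)
D(m, T) = -5 (D(m, T) = -5*m/m = -5*1 = -5)
D(h, x)*d(8, j(0, -3)) = -5*(1 - 3) = -5*(-2) = 10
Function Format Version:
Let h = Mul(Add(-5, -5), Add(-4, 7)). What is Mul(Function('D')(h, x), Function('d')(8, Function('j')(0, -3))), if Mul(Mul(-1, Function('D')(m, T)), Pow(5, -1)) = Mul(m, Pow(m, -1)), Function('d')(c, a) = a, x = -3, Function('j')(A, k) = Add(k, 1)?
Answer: 10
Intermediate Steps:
Function('j')(A, k) = Add(1, k)
h = -30 (h = Mul(-10, 3) = -30)
Function('D')(m, T) = -5 (Function('D')(m, T) = Mul(-5, Mul(m, Pow(m, -1))) = Mul(-5, 1) = -5)
Mul(Function('D')(h, x), Function('d')(8, Function('j')(0, -3))) = Mul(-5, Add(1, -3)) = Mul(-5, -2) = 10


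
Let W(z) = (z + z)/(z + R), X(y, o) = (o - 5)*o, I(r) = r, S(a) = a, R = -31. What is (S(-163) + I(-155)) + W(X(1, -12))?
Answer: -54606/173 ≈ -315.64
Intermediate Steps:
X(y, o) = o*(-5 + o) (X(y, o) = (-5 + o)*o = o*(-5 + o))
W(z) = 2*z/(-31 + z) (W(z) = (z + z)/(z - 31) = (2*z)/(-31 + z) = 2*z/(-31 + z))
(S(-163) + I(-155)) + W(X(1, -12)) = (-163 - 155) + 2*(-12*(-5 - 12))/(-31 - 12*(-5 - 12)) = -318 + 2*(-12*(-17))/(-31 - 12*(-17)) = -318 + 2*204/(-31 + 204) = -318 + 2*204/173 = -318 + 2*204*(1/173) = -318 + 408/173 = -54606/173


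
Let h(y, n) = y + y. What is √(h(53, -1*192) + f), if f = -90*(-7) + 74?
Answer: 9*√10 ≈ 28.461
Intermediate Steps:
h(y, n) = 2*y
f = 704 (f = 630 + 74 = 704)
√(h(53, -1*192) + f) = √(2*53 + 704) = √(106 + 704) = √810 = 9*√10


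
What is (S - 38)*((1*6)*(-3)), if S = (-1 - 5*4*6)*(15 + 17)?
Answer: 70380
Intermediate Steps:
S = -3872 (S = (-1 - 20*6)*32 = (-1 - 120)*32 = -121*32 = -3872)
(S - 38)*((1*6)*(-3)) = (-3872 - 38)*((1*6)*(-3)) = -23460*(-3) = -3910*(-18) = 70380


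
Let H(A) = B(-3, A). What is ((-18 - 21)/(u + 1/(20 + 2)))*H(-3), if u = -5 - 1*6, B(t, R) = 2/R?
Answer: -572/241 ≈ -2.3734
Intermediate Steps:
H(A) = 2/A
u = -11 (u = -5 - 6 = -11)
((-18 - 21)/(u + 1/(20 + 2)))*H(-3) = ((-18 - 21)/(-11 + 1/(20 + 2)))*(2/(-3)) = (-39/(-11 + 1/22))*(2*(-1/3)) = -39/(-11 + 1/22)*(-2/3) = -39/(-241/22)*(-2/3) = -39*(-22/241)*(-2/3) = (858/241)*(-2/3) = -572/241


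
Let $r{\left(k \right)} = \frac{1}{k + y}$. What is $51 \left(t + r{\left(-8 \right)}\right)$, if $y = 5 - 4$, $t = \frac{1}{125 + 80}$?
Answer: $- \frac{10098}{1435} \approx -7.0369$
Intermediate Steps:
$t = \frac{1}{205} \approx 0.0048781$
$y = 1$ ($y = 5 - 4 = 1$)
$r{\left(k \right)} = \frac{1}{1 + k}$ ($r{\left(k \right)} = \frac{1}{k + 1} = \frac{1}{1 + k}$)
$51 \left(t + r{\left(-8 \right)}\right) = 51 \left(\frac{1}{205} + \frac{1}{1 - 8}\right) = 51 \left(\frac{1}{205} + \frac{1}{-7}\right) = 51 \left(\frac{1}{205} - \frac{1}{7}\right) = 51 \left(- \frac{198}{1435}\right) = - \frac{10098}{1435}$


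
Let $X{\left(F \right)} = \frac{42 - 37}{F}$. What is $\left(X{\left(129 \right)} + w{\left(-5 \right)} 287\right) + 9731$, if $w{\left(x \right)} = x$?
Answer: $\frac{1070189}{129} \approx 8296.0$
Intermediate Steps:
$X{\left(F \right)} = \frac{5}{F}$ ($X{\left(F \right)} = \frac{42 - 37}{F} = \frac{5}{F}$)
$\left(X{\left(129 \right)} + w{\left(-5 \right)} 287\right) + 9731 = \left(\frac{5}{129} - 1435\right) + 9731 = - \frac{185110}{129} + 9731 = \frac{1070189}{129}$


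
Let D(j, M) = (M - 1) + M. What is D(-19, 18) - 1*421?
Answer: -386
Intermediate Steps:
D(j, M) = -1 + 2*M (D(j, M) = (-1 + M) + M = -1 + 2*M)
D(-19, 18) - 1*421 = (-1 + 2*18) - 1*421 = (-1 + 36) - 421 = 35 - 421 = -386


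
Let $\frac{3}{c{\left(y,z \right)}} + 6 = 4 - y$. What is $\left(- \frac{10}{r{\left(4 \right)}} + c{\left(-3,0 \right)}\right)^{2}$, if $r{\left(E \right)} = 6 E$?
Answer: $\frac{961}{144} \approx 6.6736$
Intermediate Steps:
$c{\left(y,z \right)} = \frac{3}{-2 - y}$ ($c{\left(y,z \right)} = \frac{3}{-6 - \left(-4 + y\right)} = \frac{3}{-2 - y}$)
$\left(- \frac{10}{r{\left(4 \right)}} + c{\left(-3,0 \right)}\right)^{2} = \left(- \frac{10}{6 \cdot 4} - \frac{3}{2 - 3}\right)^{2} = \left(- \frac{10}{24} - \frac{3}{-1}\right)^{2} = \left(\left(-10\right) \frac{1}{24} - -3\right)^{2} = \left(- \frac{5}{12} + 3\right)^{2} = \left(\frac{31}{12}\right)^{2} = \frac{961}{144}$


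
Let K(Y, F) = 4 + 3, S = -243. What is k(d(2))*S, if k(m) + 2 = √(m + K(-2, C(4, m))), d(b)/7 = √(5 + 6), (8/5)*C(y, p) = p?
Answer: 486 - 243*√(7 + 7*√11) ≈ -849.76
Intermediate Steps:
C(y, p) = 5*p/8
d(b) = 7*√11 (d(b) = 7*√(5 + 6) = 7*√11)
K(Y, F) = 7
k(m) = -2 + √(7 + m) (k(m) = -2 + √(m + 7) = -2 + √(7 + m))
k(d(2))*S = (-2 + √(7 + 7*√11))*(-243) = 486 - 243*√(7 + 7*√11)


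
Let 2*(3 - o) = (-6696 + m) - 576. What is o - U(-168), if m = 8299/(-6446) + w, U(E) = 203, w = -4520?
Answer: 73441131/12892 ≈ 5696.6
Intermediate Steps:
m = -29144219/6446 (m = 8299/(-6446) - 4520 = 8299*(-1/6446) - 4520 = -8299/6446 - 4520 = -29144219/6446 ≈ -4521.3)
o = 76058207/12892 (o = 3 - ((-6696 - 29144219/6446) - 576)/2 = 3 - (-72306635/6446 - 576)/2 = 3 - ½*(-76019531/6446) = 3 + 76019531/12892 = 76058207/12892 ≈ 5899.6)
o - U(-168) = 76058207/12892 - 1*203 = 76058207/12892 - 203 = 73441131/12892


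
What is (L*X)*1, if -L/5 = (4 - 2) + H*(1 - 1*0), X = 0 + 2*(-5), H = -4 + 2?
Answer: 0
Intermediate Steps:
H = -2
X = -10 (X = 0 - 10 = -10)
L = 0 (L = -5*((4 - 2) - 2*(1 - 1*0)) = -5*(2 - 2*(1 + 0)) = -5*(2 - 2*1) = -5*(2 - 2) = -5*0 = 0)
(L*X)*1 = (0*(-10))*1 = 0*1 = 0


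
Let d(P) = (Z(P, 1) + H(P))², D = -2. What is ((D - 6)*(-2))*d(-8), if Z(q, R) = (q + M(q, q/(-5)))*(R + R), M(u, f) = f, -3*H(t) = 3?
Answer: 76176/25 ≈ 3047.0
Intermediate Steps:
H(t) = -1 (H(t) = -⅓*3 = -1)
Z(q, R) = 8*R*q/5 (Z(q, R) = (q + q/(-5))*(R + R) = (q + q*(-⅕))*(2*R) = (q - q/5)*(2*R) = (4*q/5)*(2*R) = 8*R*q/5)
d(P) = (-1 + 8*P/5)² (d(P) = ((8/5)*1*P - 1)² = (8*P/5 - 1)² = (-1 + 8*P/5)²)
((D - 6)*(-2))*d(-8) = ((-2 - 6)*(-2))*((-5 + 8*(-8))²/25) = (-8*(-2))*((-5 - 64)²/25) = 16*((1/25)*(-69)²) = 16*((1/25)*4761) = 16*(4761/25) = 76176/25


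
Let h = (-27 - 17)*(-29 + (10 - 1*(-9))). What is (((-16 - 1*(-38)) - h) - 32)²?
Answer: 202500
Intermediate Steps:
h = 440 (h = -44*(-29 + (10 + 9)) = -44*(-29 + 19) = -44*(-10) = 440)
(((-16 - 1*(-38)) - h) - 32)² = (((-16 - 1*(-38)) - 1*440) - 32)² = (((-16 + 38) - 440) - 32)² = ((22 - 440) - 32)² = (-418 - 32)² = (-450)² = 202500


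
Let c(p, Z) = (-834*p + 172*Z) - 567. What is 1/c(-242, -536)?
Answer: 1/109069 ≈ 9.1685e-6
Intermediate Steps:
c(p, Z) = -567 - 834*p + 172*Z
1/c(-242, -536) = 1/(-567 - 834*(-242) + 172*(-536)) = 1/(-567 + 201828 - 92192) = 1/109069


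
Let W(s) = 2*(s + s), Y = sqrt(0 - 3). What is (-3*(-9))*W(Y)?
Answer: 108*I*sqrt(3) ≈ 187.06*I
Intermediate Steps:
Y = I*sqrt(3) (Y = sqrt(-3) = I*sqrt(3) ≈ 1.732*I)
W(s) = 4*s (W(s) = 2*(2*s) = 4*s)
(-3*(-9))*W(Y) = (-3*(-9))*(4*(I*sqrt(3))) = 27*(4*I*sqrt(3)) = 108*I*sqrt(3)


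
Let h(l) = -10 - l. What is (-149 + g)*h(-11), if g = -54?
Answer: -203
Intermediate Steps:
(-149 + g)*h(-11) = (-149 - 54)*(-10 - 1*(-11)) = -203*(-10 + 11) = -203*1 = -203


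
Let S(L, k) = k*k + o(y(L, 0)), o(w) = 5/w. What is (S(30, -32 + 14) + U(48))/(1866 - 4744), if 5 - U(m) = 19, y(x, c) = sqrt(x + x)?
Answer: -155/1439 - sqrt(15)/17268 ≈ -0.10794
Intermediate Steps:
y(x, c) = sqrt(2)*sqrt(x) (y(x, c) = sqrt(2*x) = sqrt(2)*sqrt(x))
S(L, k) = k**2 + 5*sqrt(2)/(2*sqrt(L)) (S(L, k) = k*k + 5/((sqrt(2)*sqrt(L))) = k**2 + 5*(sqrt(2)/(2*sqrt(L))) = k**2 + 5*sqrt(2)/(2*sqrt(L)))
U(m) = -14 (U(m) = 5 - 1*19 = 5 - 19 = -14)
(S(30, -32 + 14) + U(48))/(1866 - 4744) = (((-32 + 14)**2 + 5*sqrt(2)/(2*sqrt(30))) - 14)/(1866 - 4744) = (((-18)**2 + 5*sqrt(2)*(sqrt(30)/30)/2) - 14)/(-2878) = ((324 + sqrt(15)/6) - 14)*(-1/2878) = (310 + sqrt(15)/6)*(-1/2878) = -155/1439 - sqrt(15)/17268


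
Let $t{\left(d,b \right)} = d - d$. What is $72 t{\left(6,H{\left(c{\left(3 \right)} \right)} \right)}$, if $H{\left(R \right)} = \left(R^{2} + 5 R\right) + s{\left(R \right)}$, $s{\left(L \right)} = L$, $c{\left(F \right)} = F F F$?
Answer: $0$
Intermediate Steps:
$c{\left(F \right)} = F^{3}$ ($c{\left(F \right)} = F^{2} F = F^{3}$)
$H{\left(R \right)} = R^{2} + 6 R$ ($H{\left(R \right)} = \left(R^{2} + 5 R\right) + R = R^{2} + 6 R$)
$t{\left(d,b \right)} = 0$
$72 t{\left(6,H{\left(c{\left(3 \right)} \right)} \right)} = 72 \cdot 0 = 0$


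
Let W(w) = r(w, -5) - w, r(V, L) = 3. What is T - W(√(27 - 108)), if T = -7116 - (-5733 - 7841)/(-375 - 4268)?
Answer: -33067091/4643 + 9*I ≈ -7121.9 + 9.0*I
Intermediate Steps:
W(w) = 3 - w
T = -33053162/4643 (T = -7116 - (-13574)/(-4643) = -7116 - (-13574)*(-1)/4643 = -7116 - 1*13574/4643 = -7116 - 13574/4643 = -33053162/4643 ≈ -7118.9)
T - W(√(27 - 108)) = -33053162/4643 - (3 - √(27 - 108)) = -33053162/4643 - (3 - √(-81)) = -33053162/4643 - (3 - 9*I) = -33053162/4643 + (-3 + 9*I) = -33067091/4643 + 9*I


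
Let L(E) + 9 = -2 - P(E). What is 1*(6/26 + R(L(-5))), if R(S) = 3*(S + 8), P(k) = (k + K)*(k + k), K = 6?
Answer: 276/13 ≈ 21.231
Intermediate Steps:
P(k) = 2*k*(6 + k) (P(k) = (k + 6)*(k + k) = (6 + k)*(2*k) = 2*k*(6 + k))
L(E) = -11 - 2*E*(6 + E) (L(E) = -9 + (-2 - 2*E*(6 + E)) = -11 - 2*E*(6 + E))
R(S) = 24 + 3*S (R(S) = 3*(8 + S) = 24 + 3*S)
1*(6/26 + R(L(-5))) = 1*(6/26 + (24 + 3*(-11 - 2*(-5)*(6 - 5)))) = 1*(6*(1/26) + (24 + 3*(-11 - 2*(-5)*1))) = 1*(3/13 + (24 + 3*(-11 + 10))) = 1*(3/13 + (24 + 3*(-1))) = 1*(3/13 + (24 - 3)) = 1*(3/13 + 21) = 1*(276/13) = 276/13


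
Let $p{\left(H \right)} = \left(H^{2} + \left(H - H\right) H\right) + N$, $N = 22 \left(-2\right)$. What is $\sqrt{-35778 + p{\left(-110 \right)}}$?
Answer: $i \sqrt{23722} \approx 154.02 i$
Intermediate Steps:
$N = -44$
$p{\left(H \right)} = -44 + H^{2}$ ($p{\left(H \right)} = \left(H^{2} + \left(H - H\right) H\right) - 44 = \left(H^{2} + 0 H\right) - 44 = \left(H^{2} + 0\right) - 44 = H^{2} - 44 = -44 + H^{2}$)
$\sqrt{-35778 + p{\left(-110 \right)}} = \sqrt{-35778 - \left(44 - \left(-110\right)^{2}\right)} = \sqrt{-35778 + \left(-44 + 12100\right)} = \sqrt{-35778 + 12056} = \sqrt{-23722} = i \sqrt{23722}$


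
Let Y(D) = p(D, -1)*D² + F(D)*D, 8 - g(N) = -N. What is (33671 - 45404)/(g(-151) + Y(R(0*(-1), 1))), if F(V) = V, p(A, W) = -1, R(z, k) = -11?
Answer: 11733/143 ≈ 82.049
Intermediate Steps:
g(N) = 8 + N (g(N) = 8 - (-1)*N = 8 + N)
Y(D) = 0 (Y(D) = -D² + D*D = -D² + D² = 0)
(33671 - 45404)/(g(-151) + Y(R(0*(-1), 1))) = (33671 - 45404)/((8 - 151) + 0) = -11733/(-143 + 0) = -11733/(-143) = -11733*(-1/143) = 11733/143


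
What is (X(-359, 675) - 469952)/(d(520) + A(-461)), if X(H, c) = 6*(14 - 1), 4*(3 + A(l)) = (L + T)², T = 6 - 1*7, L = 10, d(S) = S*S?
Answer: -1879496/1081669 ≈ -1.7376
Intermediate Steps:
d(S) = S²
T = -1 (T = 6 - 7 = -1)
A(l) = 69/4 (A(l) = -3 + (10 - 1)²/4 = -3 + (¼)*9² = -3 + (¼)*81 = -3 + 81/4 = 69/4)
X(H, c) = 78 (X(H, c) = 6*13 = 78)
(X(-359, 675) - 469952)/(d(520) + A(-461)) = (78 - 469952)/(520² + 69/4) = -469874/(270400 + 69/4) = -469874/1081669/4 = -469874*4/1081669 = -1879496/1081669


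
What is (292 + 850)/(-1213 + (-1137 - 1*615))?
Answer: -1142/2965 ≈ -0.38516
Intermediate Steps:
(292 + 850)/(-1213 + (-1137 - 1*615)) = 1142/(-1213 + (-1137 - 615)) = 1142/(-1213 - 1752) = 1142/(-2965) = 1142*(-1/2965) = -1142/2965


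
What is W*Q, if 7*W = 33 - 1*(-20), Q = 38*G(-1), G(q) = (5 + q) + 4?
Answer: 16112/7 ≈ 2301.7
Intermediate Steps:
G(q) = 9 + q
Q = 304 (Q = 38*(9 - 1) = 38*8 = 304)
W = 53/7 (W = (33 - 1*(-20))/7 = (33 + 20)/7 = (1/7)*53 = 53/7 ≈ 7.5714)
W*Q = (53/7)*304 = 16112/7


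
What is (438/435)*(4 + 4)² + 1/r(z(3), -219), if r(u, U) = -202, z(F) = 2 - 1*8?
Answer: 1887343/29290 ≈ 64.436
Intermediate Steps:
z(F) = -6 (z(F) = 2 - 8 = -6)
(438/435)*(4 + 4)² + 1/r(z(3), -219) = (438/435)*(4 + 4)² + 1/(-202) = (438*(1/435))*8² - 1/202 = (146/145)*64 - 1/202 = 9344/145 - 1/202 = 1887343/29290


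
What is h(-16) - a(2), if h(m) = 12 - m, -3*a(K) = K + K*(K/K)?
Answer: 88/3 ≈ 29.333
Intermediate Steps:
a(K) = -2*K/3 (a(K) = -(K + K*(K/K))/3 = -(K + K*1)/3 = -(K + K)/3 = -2*K/3)
h(-16) - a(2) = (12 - 1*(-16)) - (-2)*2/3 = (12 + 16) - 1*(-4/3) = 28 + 4/3 = 88/3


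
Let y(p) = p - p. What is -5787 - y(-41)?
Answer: -5787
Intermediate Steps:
y(p) = 0
-5787 - y(-41) = -5787 - 1*0 = -5787 + 0 = -5787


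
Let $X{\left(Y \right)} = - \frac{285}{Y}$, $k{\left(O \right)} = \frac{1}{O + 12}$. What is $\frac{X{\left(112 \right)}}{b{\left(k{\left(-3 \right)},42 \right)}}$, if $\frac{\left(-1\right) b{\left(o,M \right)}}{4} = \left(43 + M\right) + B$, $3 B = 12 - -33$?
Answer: $\frac{57}{8960} \approx 0.0063616$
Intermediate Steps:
$k{\left(O \right)} = \frac{1}{12 + O}$
$B = 15$ ($B = \frac{12 - -33}{3} = \frac{12 + 33}{3} = \frac{1}{3} \cdot 45 = 15$)
$b{\left(o,M \right)} = -232 - 4 M$ ($b{\left(o,M \right)} = - 4 \left(\left(43 + M\right) + 15\right) = - 4 \left(58 + M\right) = -232 - 4 M$)
$\frac{X{\left(112 \right)}}{b{\left(k{\left(-3 \right)},42 \right)}} = \frac{\left(-285\right) \frac{1}{112}}{-232 - 168} = - \frac{285}{112 \left(-400\right)} = \left(- \frac{285}{112}\right) \left(- \frac{1}{400}\right) = \frac{57}{8960}$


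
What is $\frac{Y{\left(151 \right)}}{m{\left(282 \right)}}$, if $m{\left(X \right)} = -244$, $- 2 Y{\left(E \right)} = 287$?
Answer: $\frac{287}{488} \approx 0.58811$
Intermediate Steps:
$Y{\left(E \right)} = - \frac{287}{2}$ ($Y{\left(E \right)} = \left(- \frac{1}{2}\right) 287 = - \frac{287}{2}$)
$\frac{Y{\left(151 \right)}}{m{\left(282 \right)}} = - \frac{287}{2 \left(-244\right)} = \left(- \frac{287}{2}\right) \left(- \frac{1}{244}\right) = \frac{287}{488}$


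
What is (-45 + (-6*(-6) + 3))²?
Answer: 36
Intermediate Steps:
(-45 + (-6*(-6) + 3))² = (-45 + (36 + 3))² = (-45 + 39)² = (-6)² = 36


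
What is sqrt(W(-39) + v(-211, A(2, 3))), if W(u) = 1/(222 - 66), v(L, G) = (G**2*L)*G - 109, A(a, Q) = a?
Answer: I*sqrt(10932909)/78 ≈ 42.391*I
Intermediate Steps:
v(L, G) = -109 + L*G**3 (v(L, G) = (L*G**2)*G - 109 = L*G**3 - 109 = -109 + L*G**3)
W(u) = 1/156
sqrt(W(-39) + v(-211, A(2, 3))) = sqrt(1/156 + (-109 - 211*2**3)) = sqrt(1/156 + (-109 - 211*8)) = sqrt(1/156 + (-109 - 1688)) = sqrt(1/156 - 1797) = sqrt(-280331/156) = I*sqrt(10932909)/78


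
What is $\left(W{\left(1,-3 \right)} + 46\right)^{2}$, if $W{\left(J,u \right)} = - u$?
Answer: $2401$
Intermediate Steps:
$\left(W{\left(1,-3 \right)} + 46\right)^{2} = \left(\left(-1\right) \left(-3\right) + 46\right)^{2} = \left(3 + 46\right)^{2} = 49^{2} = 2401$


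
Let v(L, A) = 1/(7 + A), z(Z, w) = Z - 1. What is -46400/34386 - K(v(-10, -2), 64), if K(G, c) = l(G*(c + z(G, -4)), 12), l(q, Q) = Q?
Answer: -229516/17193 ≈ -13.349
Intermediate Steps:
z(Z, w) = -1 + Z
K(G, c) = 12
-46400/34386 - K(v(-10, -2), 64) = -46400/34386 - 1*12 = -46400*1/34386 - 12 = -23200/17193 - 12 = -229516/17193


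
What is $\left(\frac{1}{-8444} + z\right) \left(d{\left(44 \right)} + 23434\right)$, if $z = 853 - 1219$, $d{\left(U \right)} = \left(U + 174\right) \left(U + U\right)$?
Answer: $- \frac{65855571045}{4222} \approx -1.5598 \cdot 10^{7}$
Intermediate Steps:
$d{\left(U \right)} = 2 U \left(174 + U\right)$ ($d{\left(U \right)} = \left(174 + U\right) 2 U = 2 U \left(174 + U\right)$)
$z = -366$ ($z = 853 - 1219 = -366$)
$\left(\frac{1}{-8444} + z\right) \left(d{\left(44 \right)} + 23434\right) = \left(\frac{1}{-8444} - 366\right) \left(2 \cdot 44 \left(174 + 44\right) + 23434\right) = \left(- \frac{1}{8444} - 366\right) \left(2 \cdot 44 \cdot 218 + 23434\right) = - \frac{3090505 \left(19184 + 23434\right)}{8444} = \left(- \frac{3090505}{8444}\right) 42618 = - \frac{65855571045}{4222}$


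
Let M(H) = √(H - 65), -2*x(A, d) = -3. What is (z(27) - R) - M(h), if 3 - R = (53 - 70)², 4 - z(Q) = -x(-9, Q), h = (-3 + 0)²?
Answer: 583/2 - 2*I*√14 ≈ 291.5 - 7.4833*I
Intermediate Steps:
x(A, d) = 3/2 (x(A, d) = -½*(-3) = 3/2)
h = 9 (h = (-3)² = 9)
z(Q) = 11/2 (z(Q) = 4 - (-1)*3/2 = 4 - 1*(-3/2) = 4 + 3/2 = 11/2)
R = -286 (R = 3 - (53 - 70)² = 3 - 1*(-17)² = 3 - 1*289 = 3 - 289 = -286)
M(H) = √(-65 + H)
(z(27) - R) - M(h) = (11/2 - 1*(-286)) - √(-65 + 9) = (11/2 + 286) - √(-56) = 583/2 - 2*I*√14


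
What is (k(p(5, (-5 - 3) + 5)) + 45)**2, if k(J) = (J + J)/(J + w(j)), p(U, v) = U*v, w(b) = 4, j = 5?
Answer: 275625/121 ≈ 2277.9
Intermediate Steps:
k(J) = 2*J/(4 + J) (k(J) = (J + J)/(J + 4) = (2*J)/(4 + J) = 2*J/(4 + J))
(k(p(5, (-5 - 3) + 5)) + 45)**2 = (2*(5*((-5 - 3) + 5))/(4 + 5*((-5 - 3) + 5)) + 45)**2 = (2*(5*(-8 + 5))/(4 + 5*(-8 + 5)) + 45)**2 = (2*(5*(-3))/(4 + 5*(-3)) + 45)**2 = (2*(-15)/(4 - 15) + 45)**2 = (2*(-15)/(-11) + 45)**2 = (2*(-15)*(-1/11) + 45)**2 = (30/11 + 45)**2 = (525/11)**2 = 275625/121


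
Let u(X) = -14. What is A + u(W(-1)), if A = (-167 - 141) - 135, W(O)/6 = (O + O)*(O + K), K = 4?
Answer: -457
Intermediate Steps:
W(O) = 12*O*(4 + O) (W(O) = 6*((O + O)*(O + 4)) = 6*((2*O)*(4 + O)) = 6*(2*O*(4 + O)) = 12*O*(4 + O))
A = -443 (A = -308 - 135 = -443)
A + u(W(-1)) = -443 - 14 = -457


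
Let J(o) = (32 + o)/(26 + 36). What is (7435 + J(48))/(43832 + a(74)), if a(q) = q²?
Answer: 230525/1528548 ≈ 0.15081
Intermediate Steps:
J(o) = 16/31 + o/62 (J(o) = (32 + o)/62 = (32 + o)*(1/62) = 16/31 + o/62)
(7435 + J(48))/(43832 + a(74)) = (7435 + (16/31 + (1/62)*48))/(43832 + 74²) = (7435 + (16/31 + 24/31))/(43832 + 5476) = (7435 + 40/31)/49308 = (230525/31)*(1/49308) = 230525/1528548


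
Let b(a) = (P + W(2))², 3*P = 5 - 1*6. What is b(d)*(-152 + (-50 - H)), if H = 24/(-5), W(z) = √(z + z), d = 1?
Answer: -4930/9 ≈ -547.78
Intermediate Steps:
W(z) = √2*√z (W(z) = √(2*z) = √2*√z)
P = -⅓ (P = (5 - 1*6)/3 = (5 - 6)/3 = (⅓)*(-1) = -⅓ ≈ -0.33333)
H = -24/5 (H = 24*(-⅕) = -24/5 ≈ -4.8000)
b(a) = 25/9 (b(a) = (-⅓ + √2*√2)² = (-⅓ + 2)² = (5/3)² = 25/9)
b(d)*(-152 + (-50 - H)) = 25*(-152 + (-50 - 1*(-24/5)))/9 = 25*(-152 + (-50 + 24/5))/9 = 25*(-152 - 226/5)/9 = (25/9)*(-986/5) = -4930/9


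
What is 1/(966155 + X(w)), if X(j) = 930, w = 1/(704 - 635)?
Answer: 1/967085 ≈ 1.0340e-6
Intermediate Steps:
w = 1/69 ≈ 0.014493
1/(966155 + X(w)) = 1/(966155 + 930) = 1/967085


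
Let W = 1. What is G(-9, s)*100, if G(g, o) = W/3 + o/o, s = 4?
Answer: 400/3 ≈ 133.33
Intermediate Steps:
G(g, o) = 4/3 (G(g, o) = 1/3 + o/o = 1*(1/3) + 1 = 1/3 + 1 = 4/3)
G(-9, s)*100 = (4/3)*100 = 400/3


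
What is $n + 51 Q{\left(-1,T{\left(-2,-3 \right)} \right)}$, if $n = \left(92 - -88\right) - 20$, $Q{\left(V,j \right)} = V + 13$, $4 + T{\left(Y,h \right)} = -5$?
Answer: $772$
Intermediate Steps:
$T{\left(Y,h \right)} = -9$ ($T{\left(Y,h \right)} = -4 - 5 = -9$)
$Q{\left(V,j \right)} = 13 + V$
$n = 160$ ($n = \left(92 + 88\right) - 20 = 180 - 20 = 160$)
$n + 51 Q{\left(-1,T{\left(-2,-3 \right)} \right)} = 160 + 51 \left(13 - 1\right) = 160 + 51 \cdot 12 = 160 + 612 = 772$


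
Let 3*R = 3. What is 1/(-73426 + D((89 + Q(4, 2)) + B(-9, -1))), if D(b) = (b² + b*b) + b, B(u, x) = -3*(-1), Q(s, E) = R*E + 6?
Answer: -1/53326 ≈ -1.8753e-5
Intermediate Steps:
R = 1 (R = (⅓)*3 = 1)
Q(s, E) = 6 + E (Q(s, E) = 1*E + 6 = E + 6 = 6 + E)
B(u, x) = 3
D(b) = b + 2*b² (D(b) = (b² + b²) + b = 2*b² + b = b + 2*b²)
1/(-73426 + D((89 + Q(4, 2)) + B(-9, -1))) = 1/(-73426 + ((89 + (6 + 2)) + 3)*(1 + 2*((89 + (6 + 2)) + 3))) = 1/(-73426 + ((89 + 8) + 3)*(1 + 2*((89 + 8) + 3))) = 1/(-73426 + (97 + 3)*(1 + 2*(97 + 3))) = 1/(-73426 + 100*(1 + 2*100)) = 1/(-73426 + 100*(1 + 200)) = 1/(-73426 + 100*201) = 1/(-73426 + 20100) = 1/(-53326) = -1/53326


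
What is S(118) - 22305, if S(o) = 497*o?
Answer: 36341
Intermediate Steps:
S(118) - 22305 = 497*118 - 22305 = 58646 - 22305 = 36341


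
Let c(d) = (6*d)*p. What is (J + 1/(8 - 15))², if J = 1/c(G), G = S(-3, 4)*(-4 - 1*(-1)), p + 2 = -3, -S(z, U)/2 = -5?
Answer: 797449/39690000 ≈ 0.020092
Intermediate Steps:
S(z, U) = 10 (S(z, U) = -2*(-5) = 10)
p = -5 (p = -2 - 3 = -5)
G = -30 (G = 10*(-4 - 1*(-1)) = 10*(-4 + 1) = 10*(-3) = -30)
c(d) = -30*d (c(d) = (6*d)*(-5) = -30*d)
J = 1/900 (J = 1/(-30*(-30)) = 1/900 ≈ 0.0011111)
(J + 1/(8 - 15))² = (1/900 + 1/(8 - 15))² = (1/900 + 1/(-7))² = (1/900 - ⅐)² = (-893/6300)² = 797449/39690000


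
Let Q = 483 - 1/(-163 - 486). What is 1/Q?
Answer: 649/313468 ≈ 0.0020704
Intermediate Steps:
Q = 313468/649 (Q = 483 - 1/(-649) = 483 - 1*(-1/649) = 483 + 1/649 = 313468/649 ≈ 483.00)
1/Q = 1/(313468/649) = 649/313468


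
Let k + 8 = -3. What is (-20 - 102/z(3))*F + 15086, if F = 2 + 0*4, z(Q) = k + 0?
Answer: 165710/11 ≈ 15065.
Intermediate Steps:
k = -11 (k = -8 - 3 = -11)
z(Q) = -11 (z(Q) = -11 + 0 = -11)
F = 2 (F = 2 + 0 = 2)
(-20 - 102/z(3))*F + 15086 = (-20 - 102/(-11))*2 + 15086 = (-20 - 102*(-1/11))*2 + 15086 = (-20 + 102/11)*2 + 15086 = -118/11*2 + 15086 = -236/11 + 15086 = 165710/11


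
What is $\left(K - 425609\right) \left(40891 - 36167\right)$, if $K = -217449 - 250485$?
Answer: $-4221097132$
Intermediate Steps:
$K = -467934$
$\left(K - 425609\right) \left(40891 - 36167\right) = \left(-467934 - 425609\right) \left(40891 - 36167\right) = \left(-893543\right) 4724 = -4221097132$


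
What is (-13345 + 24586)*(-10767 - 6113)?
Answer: -189748080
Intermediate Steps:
(-13345 + 24586)*(-10767 - 6113) = 11241*(-16880) = -189748080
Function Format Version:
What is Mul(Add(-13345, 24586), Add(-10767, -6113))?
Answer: -189748080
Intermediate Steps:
Mul(Add(-13345, 24586), Add(-10767, -6113)) = Mul(11241, -16880) = -189748080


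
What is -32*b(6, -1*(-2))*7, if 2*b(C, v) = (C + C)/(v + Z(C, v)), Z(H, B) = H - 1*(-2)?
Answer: -672/5 ≈ -134.40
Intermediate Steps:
Z(H, B) = 2 + H (Z(H, B) = H + 2 = 2 + H)
b(C, v) = C/(2 + C + v) (b(C, v) = ((C + C)/(v + (2 + C)))/2 = ((2*C)/(2 + C + v))/2 = (2*C/(2 + C + v))/2 = C/(2 + C + v))
-32*b(6, -1*(-2))*7 = -192/(2 + 6 - 1*(-2))*7 = -192/(2 + 6 + 2)*7 = -192/10*7 = -32*3/5*7 = -96/5*7 = -672/5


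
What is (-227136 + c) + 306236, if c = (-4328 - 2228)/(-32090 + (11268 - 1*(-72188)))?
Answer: 2031522022/25683 ≈ 79100.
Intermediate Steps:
c = -3278/25683 (c = -6556/(-32090 + (11268 + 72188)) = -6556/(-32090 + 83456) = -6556/51366 = -6556*1/51366 = -3278/25683 ≈ -0.12763)
(-227136 + c) + 306236 = (-227136 - 3278/25683) + 306236 = -5833537166/25683 + 306236 = 2031522022/25683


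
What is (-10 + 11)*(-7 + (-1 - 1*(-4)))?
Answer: -4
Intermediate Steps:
(-10 + 11)*(-7 + (-1 - 1*(-4))) = 1*(-7 + (-1 + 4)) = 1*(-7 + 3) = 1*(-4) = -4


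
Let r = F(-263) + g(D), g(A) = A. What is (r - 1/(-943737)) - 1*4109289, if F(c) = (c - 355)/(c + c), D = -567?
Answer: -1020077602587340/248202831 ≈ -4.1099e+6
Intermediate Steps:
F(c) = (-355 + c)/(2*c) (F(c) = (-355 + c)/((2*c)) = (-355 + c)*(1/(2*c)) = (-355 + c)/(2*c))
r = -148812/263 (r = (½)*(-355 - 263)/(-263) - 567 = (½)*(-1/263)*(-618) - 567 = 309/263 - 567 = -148812/263 ≈ -565.83)
(r - 1/(-943737)) - 1*4109289 = (-148812/263 - 1/(-943737)) - 1*4109289 = (-148812/263 - 1*(-1/943737)) - 4109289 = (-148812/263 + 1/943737) - 4109289 = -140439390181/248202831 - 4109289 = -1020077602587340/248202831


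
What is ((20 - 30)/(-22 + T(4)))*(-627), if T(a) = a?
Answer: -1045/3 ≈ -348.33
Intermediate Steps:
((20 - 30)/(-22 + T(4)))*(-627) = ((20 - 30)/(-22 + 4))*(-627) = -10/(-18)*(-627) = -10*(-1/18)*(-627) = (5/9)*(-627) = -1045/3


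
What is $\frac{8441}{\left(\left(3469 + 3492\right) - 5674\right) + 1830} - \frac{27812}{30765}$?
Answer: $\frac{19221929}{10654945} \approx 1.804$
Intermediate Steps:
$\frac{8441}{\left(\left(3469 + 3492\right) - 5674\right) + 1830} - \frac{27812}{30765} = \frac{8441}{\left(6961 - 5674\right) + 1830} - \frac{27812}{30765} = \frac{8441}{1287 + 1830} - \frac{27812}{30765} = \frac{8441}{3117} - \frac{27812}{30765} = \frac{19221929}{10654945}$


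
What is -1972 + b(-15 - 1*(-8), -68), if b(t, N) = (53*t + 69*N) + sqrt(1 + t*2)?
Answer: -7035 + I*sqrt(13) ≈ -7035.0 + 3.6056*I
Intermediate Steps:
b(t, N) = sqrt(1 + 2*t) + 53*t + 69*N (b(t, N) = (53*t + 69*N) + sqrt(1 + 2*t) = sqrt(1 + 2*t) + 53*t + 69*N)
-1972 + b(-15 - 1*(-8), -68) = -1972 + (sqrt(1 + 2*(-15 - 1*(-8))) + 53*(-15 - 1*(-8)) + 69*(-68)) = -1972 + (sqrt(1 + 2*(-15 + 8)) + 53*(-15 + 8) - 4692) = -1972 + (sqrt(1 + 2*(-7)) + 53*(-7) - 4692) = -1972 + (sqrt(1 - 14) - 371 - 4692) = -1972 + (sqrt(-13) - 371 - 4692) = -1972 + (I*sqrt(13) - 371 - 4692) = -1972 + (-5063 + I*sqrt(13)) = -7035 + I*sqrt(13)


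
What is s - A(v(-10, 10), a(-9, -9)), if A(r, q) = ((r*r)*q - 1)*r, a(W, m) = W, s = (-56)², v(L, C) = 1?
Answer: 3146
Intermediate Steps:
s = 3136
A(r, q) = r*(-1 + q*r²) (A(r, q) = (r²*q - 1)*r = (q*r² - 1)*r = (-1 + q*r²)*r = r*(-1 + q*r²))
s - A(v(-10, 10), a(-9, -9)) = 3136 - (-1*1 - 9*1³) = 3136 - (-1 - 9*1) = 3136 - (-1 - 9) = 3136 - 1*(-10) = 3136 + 10 = 3146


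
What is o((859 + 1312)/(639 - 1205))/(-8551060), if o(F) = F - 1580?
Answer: 896451/4839899960 ≈ 0.00018522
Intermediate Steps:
o(F) = -1580 + F
o((859 + 1312)/(639 - 1205))/(-8551060) = (-1580 + (859 + 1312)/(639 - 1205))/(-8551060) = (-1580 + 2171/(-566))*(-1/8551060) = (-1580 + 2171*(-1/566))*(-1/8551060) = (-1580 - 2171/566)*(-1/8551060) = -896451/566*(-1/8551060) = 896451/4839899960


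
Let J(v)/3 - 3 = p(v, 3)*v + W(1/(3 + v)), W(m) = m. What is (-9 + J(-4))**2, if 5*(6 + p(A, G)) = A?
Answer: 154449/25 ≈ 6178.0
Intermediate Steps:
p(A, G) = -6 + A/5
J(v) = 9 + 3/(3 + v) + 3*v*(-6 + v/5) (J(v) = 9 + 3*((-6 + v/5)*v + 1/(3 + v)) = 9 + 3*(v*(-6 + v/5) + 1/(3 + v)) = 9 + 3*(1/(3 + v) + v*(-6 + v/5)) = 9 + (3/(3 + v) + 3*v*(-6 + v/5)) = 9 + 3/(3 + v) + 3*v*(-6 + v/5))
(-9 + J(-4))**2 = (-9 + 3*(5 + (3 - 4)*(15 - 4*(-30 - 4)))/(5*(3 - 4)))**2 = (-9 + (3/5)*(5 - (15 - 4*(-34)))/(-1))**2 = (-9 + (3/5)*(-1)*(5 - (15 + 136)))**2 = (-9 + (3/5)*(-1)*(5 - 1*151))**2 = (-9 + (3/5)*(-1)*(5 - 151))**2 = (-9 + (3/5)*(-1)*(-146))**2 = (-9 + 438/5)**2 = (393/5)**2 = 154449/25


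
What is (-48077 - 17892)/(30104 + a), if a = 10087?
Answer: -65969/40191 ≈ -1.6414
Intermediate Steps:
(-48077 - 17892)/(30104 + a) = (-48077 - 17892)/(30104 + 10087) = -65969/40191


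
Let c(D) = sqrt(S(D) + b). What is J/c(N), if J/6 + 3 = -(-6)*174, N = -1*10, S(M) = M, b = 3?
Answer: -6246*I*sqrt(7)/7 ≈ -2360.8*I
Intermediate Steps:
N = -10
c(D) = sqrt(3 + D) (c(D) = sqrt(D + 3) = sqrt(3 + D))
J = 6246 (J = -18 + 6*(-(-6)*174) = -18 + 6*(-1*(-1044)) = -18 + 6*1044 = -18 + 6264 = 6246)
J/c(N) = 6246/(sqrt(3 - 10)) = 6246/(sqrt(-7)) = 6246/((I*sqrt(7))) = 6246*(-I*sqrt(7)/7) = -6246*I*sqrt(7)/7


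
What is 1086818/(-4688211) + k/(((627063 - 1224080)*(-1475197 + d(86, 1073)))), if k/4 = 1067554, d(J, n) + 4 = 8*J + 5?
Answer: -239178189754337168/1031765469728966049 ≈ -0.23181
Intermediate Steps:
d(J, n) = 1 + 8*J (d(J, n) = -4 + (8*J + 5) = -4 + (5 + 8*J) = 1 + 8*J)
k = 4270216 (k = 4*1067554 = 4270216)
1086818/(-4688211) + k/(((627063 - 1224080)*(-1475197 + d(86, 1073)))) = 1086818/(-4688211) + 4270216/(((627063 - 1224080)*(-1475197 + (1 + 8*86)))) = 1086818*(-1/4688211) + 4270216/((-597017*(-1475197 + (1 + 688)))) = -1086818/4688211 + 4270216/((-597017*(-1475197 + 689))) = -1086818/4688211 + 4270216/((-597017*(-1474508))) = -1086818/4688211 + 4270216/880306342636 = -1086818/4688211 + 4270216*(1/880306342636) = -1086818/4688211 + 1067554/220076585659 = -239178189754337168/1031765469728966049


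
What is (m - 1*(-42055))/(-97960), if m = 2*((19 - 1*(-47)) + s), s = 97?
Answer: -42381/97960 ≈ -0.43264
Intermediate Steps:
m = 326 (m = 2*((19 - 1*(-47)) + 97) = 2*((19 + 47) + 97) = 2*(66 + 97) = 2*163 = 326)
(m - 1*(-42055))/(-97960) = (326 - 1*(-42055))/(-97960) = (326 + 42055)*(-1/97960) = 42381*(-1/97960) = -42381/97960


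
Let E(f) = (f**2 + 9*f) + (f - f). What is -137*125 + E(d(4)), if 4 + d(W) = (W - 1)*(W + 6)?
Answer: -16215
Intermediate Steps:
d(W) = -4 + (-1 + W)*(6 + W) (d(W) = -4 + (W - 1)*(W + 6) = -4 + (-1 + W)*(6 + W))
E(f) = f**2 + 9*f (E(f) = (f**2 + 9*f) + 0 = f**2 + 9*f)
-137*125 + E(d(4)) = -137*125 + (-10 + 4**2 + 5*4)*(9 + (-10 + 4**2 + 5*4)) = -17125 + (-10 + 16 + 20)*(9 + (-10 + 16 + 20)) = -17125 + 26*(9 + 26) = -17125 + 26*35 = -17125 + 910 = -16215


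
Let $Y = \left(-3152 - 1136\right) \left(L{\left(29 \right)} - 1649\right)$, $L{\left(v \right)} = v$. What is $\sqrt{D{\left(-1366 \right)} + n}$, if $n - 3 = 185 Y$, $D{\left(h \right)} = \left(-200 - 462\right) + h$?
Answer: $45 \sqrt{634623} \approx 35848.0$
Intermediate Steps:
$D{\left(h \right)} = -662 + h$
$Y = 6946560$ ($Y = \left(-3152 - 1136\right) \left(29 - 1649\right) = \left(-4288\right) \left(-1620\right) = 6946560$)
$n = 1285113603$ ($n = 3 + 185 \cdot 6946560 = 3 + 1285113600 = 1285113603$)
$\sqrt{D{\left(-1366 \right)} + n} = \sqrt{\left(-662 - 1366\right) + 1285113603} = \sqrt{-2028 + 1285113603} = \sqrt{1285111575} = 45 \sqrt{634623}$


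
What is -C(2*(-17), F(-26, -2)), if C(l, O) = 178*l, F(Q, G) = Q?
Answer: 6052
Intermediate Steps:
-C(2*(-17), F(-26, -2)) = -178*2*(-17) = -178*(-34) = -1*(-6052) = 6052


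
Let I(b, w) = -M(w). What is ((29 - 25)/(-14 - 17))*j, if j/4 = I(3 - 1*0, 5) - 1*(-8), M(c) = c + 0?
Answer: -48/31 ≈ -1.5484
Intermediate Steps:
M(c) = c
I(b, w) = -w
j = 12 (j = 4*(-1*5 - 1*(-8)) = 4*(-5 + 8) = 4*3 = 12)
((29 - 25)/(-14 - 17))*j = ((29 - 25)/(-14 - 17))*12 = (4/(-31))*12 = (4*(-1/31))*12 = -4/31*12 = -48/31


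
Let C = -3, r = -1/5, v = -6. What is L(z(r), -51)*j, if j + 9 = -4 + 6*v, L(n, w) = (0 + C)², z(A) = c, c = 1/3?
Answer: -441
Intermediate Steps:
c = ⅓ ≈ 0.33333
r = -⅕ (r = -1*⅕ = -⅕ ≈ -0.20000)
z(A) = ⅓
L(n, w) = 9 (L(n, w) = (0 - 3)² = (-3)² = 9)
j = -49 (j = -9 + (-4 + 6*(-6)) = -9 + (-4 - 36) = -9 - 40 = -49)
L(z(r), -51)*j = 9*(-49) = -441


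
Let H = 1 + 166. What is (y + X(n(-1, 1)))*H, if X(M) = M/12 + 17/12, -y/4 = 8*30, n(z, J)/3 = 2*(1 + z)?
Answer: -1921001/12 ≈ -1.6008e+5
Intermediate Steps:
n(z, J) = 6 + 6*z (n(z, J) = 3*(2*(1 + z)) = 3*(2 + 2*z) = 6 + 6*z)
H = 167
y = -960 (y = -32*30 = -4*240 = -960)
X(M) = 17/12 + M/12 (X(M) = M*(1/12) + 17*(1/12) = M/12 + 17/12 = 17/12 + M/12)
(y + X(n(-1, 1)))*H = (-960 + (17/12 + (6 + 6*(-1))/12))*167 = (-960 + (17/12 + (6 - 6)/12))*167 = (-960 + (17/12 + (1/12)*0))*167 = (-960 + (17/12 + 0))*167 = (-960 + 17/12)*167 = -11503/12*167 = -1921001/12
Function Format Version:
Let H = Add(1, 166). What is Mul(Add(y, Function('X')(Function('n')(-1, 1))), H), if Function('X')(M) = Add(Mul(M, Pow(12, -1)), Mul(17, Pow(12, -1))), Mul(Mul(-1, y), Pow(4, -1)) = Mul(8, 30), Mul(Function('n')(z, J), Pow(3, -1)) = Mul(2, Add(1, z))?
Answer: Rational(-1921001, 12) ≈ -1.6008e+5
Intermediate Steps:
Function('n')(z, J) = Add(6, Mul(6, z)) (Function('n')(z, J) = Mul(3, Mul(2, Add(1, z))) = Mul(3, Add(2, Mul(2, z))) = Add(6, Mul(6, z)))
H = 167
y = -960 (y = Mul(-4, Mul(8, 30)) = Mul(-4, 240) = -960)
Function('X')(M) = Add(Rational(17, 12), Mul(Rational(1, 12), M)) (Function('X')(M) = Add(Mul(M, Rational(1, 12)), Mul(17, Rational(1, 12))) = Add(Mul(Rational(1, 12), M), Rational(17, 12)) = Add(Rational(17, 12), Mul(Rational(1, 12), M)))
Mul(Add(y, Function('X')(Function('n')(-1, 1))), H) = Mul(Add(-960, Add(Rational(17, 12), Mul(Rational(1, 12), Add(6, Mul(6, -1))))), 167) = Mul(Add(-960, Add(Rational(17, 12), Mul(Rational(1, 12), Add(6, -6)))), 167) = Mul(Add(-960, Add(Rational(17, 12), Mul(Rational(1, 12), 0))), 167) = Mul(Add(-960, Add(Rational(17, 12), 0)), 167) = Mul(Add(-960, Rational(17, 12)), 167) = Mul(Rational(-11503, 12), 167) = Rational(-1921001, 12)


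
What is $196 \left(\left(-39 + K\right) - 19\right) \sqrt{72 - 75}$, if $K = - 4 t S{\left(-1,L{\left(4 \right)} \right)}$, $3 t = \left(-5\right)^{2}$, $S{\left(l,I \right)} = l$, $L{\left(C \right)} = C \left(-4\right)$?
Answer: $- \frac{14504 i \sqrt{3}}{3} \approx - 8373.9 i$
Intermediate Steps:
$L{\left(C \right)} = - 4 C$
$t = \frac{25}{3}$ ($t = \frac{\left(-5\right)^{2}}{3} = \frac{1}{3} \cdot 25 = \frac{25}{3} \approx 8.3333$)
$K = \frac{100}{3}$ ($K = \left(-4\right) \frac{25}{3} \left(-1\right) = \left(- \frac{100}{3}\right) \left(-1\right) = \frac{100}{3} \approx 33.333$)
$196 \left(\left(-39 + K\right) - 19\right) \sqrt{72 - 75} = 196 \left(\left(-39 + \frac{100}{3}\right) - 19\right) \sqrt{72 - 75} = 196 \left(- \frac{17}{3} - 19\right) \sqrt{-3} = 196 \left(- \frac{74}{3}\right) i \sqrt{3} = - \frac{14504 i \sqrt{3}}{3}$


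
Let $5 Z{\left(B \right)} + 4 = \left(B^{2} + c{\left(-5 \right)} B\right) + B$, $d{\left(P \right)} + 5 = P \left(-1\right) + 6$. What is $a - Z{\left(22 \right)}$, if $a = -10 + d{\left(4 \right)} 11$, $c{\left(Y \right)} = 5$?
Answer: $- \frac{827}{5} \approx -165.4$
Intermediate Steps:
$d{\left(P \right)} = 1 - P$ ($d{\left(P \right)} = -5 + \left(P \left(-1\right) + 6\right) = -5 - \left(-6 + P\right) = 1 - P$)
$Z{\left(B \right)} = - \frac{4}{5} + \frac{B^{2}}{5} + \frac{6 B}{5}$ ($Z{\left(B \right)} = - \frac{4}{5} + \frac{\left(B^{2} + 5 B\right) + B}{5} = - \frac{4}{5} + \frac{B^{2} + 6 B}{5} = - \frac{4}{5} + \left(\frac{B^{2}}{5} + \frac{6 B}{5}\right) = - \frac{4}{5} + \frac{B^{2}}{5} + \frac{6 B}{5}$)
$a = -43$ ($a = -10 + \left(1 - 4\right) 11 = -10 - 33 = -43$)
$a - Z{\left(22 \right)} = -43 - \left(- \frac{4}{5} + \frac{22^{2}}{5} + \frac{6}{5} \cdot 22\right) = -43 - \left(- \frac{4}{5} + \frac{1}{5} \cdot 484 + \frac{132}{5}\right) = -43 - \left(- \frac{4}{5} + \frac{484}{5} + \frac{132}{5}\right) = -43 - \frac{612}{5} = - \frac{827}{5}$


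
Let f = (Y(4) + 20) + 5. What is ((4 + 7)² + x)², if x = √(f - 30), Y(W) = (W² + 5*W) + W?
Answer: (121 + √35)² ≈ 16108.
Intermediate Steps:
Y(W) = W² + 6*W
f = 65 (f = (4*(6 + 4) + 20) + 5 = (4*10 + 20) + 5 = (40 + 20) + 5 = 60 + 5 = 65)
x = √35 (x = √(65 - 30) = √35 ≈ 5.9161)
((4 + 7)² + x)² = ((4 + 7)² + √35)² = (11² + √35)² = (121 + √35)²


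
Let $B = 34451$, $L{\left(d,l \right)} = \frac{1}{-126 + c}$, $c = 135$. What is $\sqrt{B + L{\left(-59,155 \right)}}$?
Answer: $\frac{2 \sqrt{77515}}{3} \approx 185.61$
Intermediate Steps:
$L{\left(d,l \right)} = \frac{1}{9}$ ($L{\left(d,l \right)} = \frac{1}{-126 + 135} = \frac{1}{9}$)
$\sqrt{B + L{\left(-59,155 \right)}} = \sqrt{34451 + \frac{1}{9}} = \sqrt{\frac{310060}{9}} = \frac{2 \sqrt{77515}}{3}$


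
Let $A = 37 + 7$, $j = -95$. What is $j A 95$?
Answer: $-397100$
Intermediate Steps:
$A = 44$
$j A 95 = \left(-95\right) 44 \cdot 95 = \left(-4180\right) 95 = -397100$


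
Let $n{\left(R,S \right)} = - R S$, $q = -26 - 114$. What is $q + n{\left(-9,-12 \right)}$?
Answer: $-248$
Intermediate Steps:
$q = -140$
$n{\left(R,S \right)} = - R S$
$q + n{\left(-9,-12 \right)} = -140 - \left(-9\right) \left(-12\right) = -140 - 108 = -248$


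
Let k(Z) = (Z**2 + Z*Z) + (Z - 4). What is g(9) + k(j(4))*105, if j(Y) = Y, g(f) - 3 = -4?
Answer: 3359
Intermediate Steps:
g(f) = -1 (g(f) = 3 - 4 = -1)
k(Z) = -4 + Z + 2*Z**2 (k(Z) = (Z**2 + Z**2) + (-4 + Z) = 2*Z**2 + (-4 + Z) = -4 + Z + 2*Z**2)
g(9) + k(j(4))*105 = -1 + (-4 + 4 + 2*4**2)*105 = -1 + (-4 + 4 + 2*16)*105 = -1 + (-4 + 4 + 32)*105 = -1 + 32*105 = -1 + 3360 = 3359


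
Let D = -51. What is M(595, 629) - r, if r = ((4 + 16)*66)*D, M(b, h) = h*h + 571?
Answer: 463532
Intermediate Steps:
M(b, h) = 571 + h² (M(b, h) = h² + 571 = 571 + h²)
r = -67320 (r = ((4 + 16)*66)*(-51) = (20*66)*(-51) = 1320*(-51) = -67320)
M(595, 629) - r = (571 + 629²) - 1*(-67320) = (571 + 395641) + 67320 = 396212 + 67320 = 463532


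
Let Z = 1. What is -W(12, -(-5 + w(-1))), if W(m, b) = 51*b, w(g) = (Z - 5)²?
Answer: 561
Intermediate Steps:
w(g) = 16 (w(g) = (1 - 5)² = (-4)² = 16)
-W(12, -(-5 + w(-1))) = -51*(-(-5 + 16)) = -51*(-1*11) = -51*(-11) = -1*(-561) = 561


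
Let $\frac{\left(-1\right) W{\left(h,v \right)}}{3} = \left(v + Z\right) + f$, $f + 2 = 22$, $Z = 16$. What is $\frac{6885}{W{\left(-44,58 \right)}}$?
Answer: $- \frac{2295}{94} \approx -24.415$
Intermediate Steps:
$f = 20$ ($f = -2 + 22 = 20$)
$W{\left(h,v \right)} = -108 - 3 v$ ($W{\left(h,v \right)} = - 3 \left(\left(v + 16\right) + 20\right) = - 3 \left(\left(16 + v\right) + 20\right) = - 3 \left(36 + v\right) = -108 - 3 v$)
$\frac{6885}{W{\left(-44,58 \right)}} = \frac{6885}{-108 - 174} = \frac{6885}{-282} = 6885 \left(- \frac{1}{282}\right) = - \frac{2295}{94}$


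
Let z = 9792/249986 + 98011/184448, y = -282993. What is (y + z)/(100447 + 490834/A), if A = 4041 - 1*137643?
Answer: -39620936682232153311/14062774305015589120 ≈ -2.8174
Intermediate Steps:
A = -133602 (A = 4041 - 137643 = -133602)
z = 1195795121/2095882624 (z = 9792*(1/249986) + 98011*(1/184448) = 4896/124993 + 98011/184448 = 1195795121/2095882624 ≈ 0.57055)
(y + z)/(100447 + 490834/A) = (-282993 + 1195795121/2095882624)/(100447 + 490834/(-133602)) = -593118915618511/(2095882624*(100447 + 490834*(-1/133602))) = -593118915618511/(2095882624*(100447 - 245417/66801)) = -593118915618511/(2095882624*6709714630/66801) = -593118915618511/2095882624*66801/6709714630 = -39620936682232153311/14062774305015589120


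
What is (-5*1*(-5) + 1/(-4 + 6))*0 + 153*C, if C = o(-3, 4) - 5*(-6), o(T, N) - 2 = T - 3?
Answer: 3978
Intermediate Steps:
o(T, N) = -1 + T (o(T, N) = 2 + (T - 3) = 2 + (-3 + T) = -1 + T)
C = 26 (C = (-1 - 3) - 5*(-6) = -4 + 30 = 26)
(-5*1*(-5) + 1/(-4 + 6))*0 + 153*C = (-5*1*(-5) + 1/(-4 + 6))*0 + 153*26 = (-5*(-5) + 1/2)*0 + 3978 = (25 + 1/2)*0 + 3978 = (51/2)*0 + 3978 = 0 + 3978 = 3978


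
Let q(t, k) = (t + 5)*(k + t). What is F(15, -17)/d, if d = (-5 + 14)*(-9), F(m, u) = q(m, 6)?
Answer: -140/27 ≈ -5.1852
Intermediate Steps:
q(t, k) = (5 + t)*(k + t)
F(m, u) = 30 + m**2 + 11*m (F(m, u) = m**2 + 5*6 + 5*m + 6*m = m**2 + 30 + 5*m + 6*m = 30 + m**2 + 11*m)
d = -81 (d = 9*(-9) = -81)
F(15, -17)/d = (30 + 15**2 + 11*15)/(-81) = (30 + 225 + 165)*(-1/81) = 420*(-1/81) = -140/27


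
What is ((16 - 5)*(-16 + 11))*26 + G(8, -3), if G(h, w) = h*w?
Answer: -1454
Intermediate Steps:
((16 - 5)*(-16 + 11))*26 + G(8, -3) = ((16 - 5)*(-16 + 11))*26 + 8*(-3) = (11*(-5))*26 - 24 = -55*26 - 24 = -1430 - 24 = -1454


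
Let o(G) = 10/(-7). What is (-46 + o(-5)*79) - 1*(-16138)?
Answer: 111854/7 ≈ 15979.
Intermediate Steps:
o(G) = -10/7 (o(G) = 10*(-⅐) = -10/7)
(-46 + o(-5)*79) - 1*(-16138) = (-46 - 10/7*79) - 1*(-16138) = (-46 - 790/7) + 16138 = -1112/7 + 16138 = 111854/7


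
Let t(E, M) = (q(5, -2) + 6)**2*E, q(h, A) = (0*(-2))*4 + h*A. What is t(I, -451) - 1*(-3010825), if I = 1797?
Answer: 3039577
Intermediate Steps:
q(h, A) = A*h (q(h, A) = 0*4 + A*h = 0 + A*h = A*h)
t(E, M) = 16*E (t(E, M) = (-2*5 + 6)**2*E = (-10 + 6)**2*E = (-4)**2*E = 16*E)
t(I, -451) - 1*(-3010825) = 16*1797 - 1*(-3010825) = 28752 + 3010825 = 3039577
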